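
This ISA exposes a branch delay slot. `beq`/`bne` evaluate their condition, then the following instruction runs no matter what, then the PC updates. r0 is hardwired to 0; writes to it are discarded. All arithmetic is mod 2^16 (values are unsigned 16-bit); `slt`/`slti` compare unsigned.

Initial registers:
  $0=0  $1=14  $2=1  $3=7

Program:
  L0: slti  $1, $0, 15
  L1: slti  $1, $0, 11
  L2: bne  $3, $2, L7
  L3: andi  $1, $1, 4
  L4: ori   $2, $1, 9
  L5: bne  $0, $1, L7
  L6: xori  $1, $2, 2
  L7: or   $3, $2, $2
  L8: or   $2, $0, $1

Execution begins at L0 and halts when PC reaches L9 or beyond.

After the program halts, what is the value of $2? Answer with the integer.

0

#0 slti  $1, $0, 15 ; 0/1/1/7
#1 slti  $1, $0, 11 ; 0/1/1/7
#2 bne  $3, $2, L7 ; 0/1/1/7 ; →target
#3 andi  $1, $1, 4 ; 0/0/1/7
#7 or   $3, $2, $2 ; 0/0/1/1
#8 or   $2, $0, $1 ; 0/0/0/1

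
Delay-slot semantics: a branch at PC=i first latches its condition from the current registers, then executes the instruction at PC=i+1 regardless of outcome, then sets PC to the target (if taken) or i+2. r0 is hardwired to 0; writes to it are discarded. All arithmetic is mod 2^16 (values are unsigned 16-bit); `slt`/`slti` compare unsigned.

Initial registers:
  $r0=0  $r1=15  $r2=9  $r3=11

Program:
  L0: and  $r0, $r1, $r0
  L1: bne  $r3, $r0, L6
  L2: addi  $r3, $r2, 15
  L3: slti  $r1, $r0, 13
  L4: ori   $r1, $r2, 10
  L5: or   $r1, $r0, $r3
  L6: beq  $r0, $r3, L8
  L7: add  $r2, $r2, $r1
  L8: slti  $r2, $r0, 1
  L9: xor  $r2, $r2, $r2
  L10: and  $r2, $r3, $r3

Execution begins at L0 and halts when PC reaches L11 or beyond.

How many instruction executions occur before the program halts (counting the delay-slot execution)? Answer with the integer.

  step pc=0: and  $r0, $r1, $r0  regs=(0,15,9,11)
  step pc=1: bne  $r3, $r0, L6  cond=T  regs=(0,15,9,11)
  step pc=2: addi  $r3, $r2, 15  regs=(0,15,9,24)
  step pc=6: beq  $r0, $r3, L8  cond=F  regs=(0,15,9,24)
  step pc=7: add  $r2, $r2, $r1  regs=(0,15,24,24)
  step pc=8: slti  $r2, $r0, 1  regs=(0,15,1,24)
  step pc=9: xor  $r2, $r2, $r2  regs=(0,15,0,24)
  step pc=10: and  $r2, $r3, $r3  regs=(0,15,24,24)

8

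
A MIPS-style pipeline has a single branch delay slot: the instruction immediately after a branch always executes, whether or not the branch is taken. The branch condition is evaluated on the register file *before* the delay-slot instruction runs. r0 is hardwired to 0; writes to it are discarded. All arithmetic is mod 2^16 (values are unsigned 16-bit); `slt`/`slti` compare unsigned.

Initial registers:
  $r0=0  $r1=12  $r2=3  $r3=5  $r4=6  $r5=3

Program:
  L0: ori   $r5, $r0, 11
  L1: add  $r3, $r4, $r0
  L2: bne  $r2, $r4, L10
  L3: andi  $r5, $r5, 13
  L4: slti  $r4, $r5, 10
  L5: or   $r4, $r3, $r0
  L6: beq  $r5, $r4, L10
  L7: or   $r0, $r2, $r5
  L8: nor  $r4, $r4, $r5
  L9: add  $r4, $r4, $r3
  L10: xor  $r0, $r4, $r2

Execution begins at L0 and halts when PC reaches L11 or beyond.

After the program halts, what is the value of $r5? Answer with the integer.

9

[0] ori   $r5, $r0, 11  →  {$r0:0, $r1:12, $r2:3, $r3:5, $r4:6, $r5:11}
[1] add  $r3, $r4, $r0  →  {$r0:0, $r1:12, $r2:3, $r3:6, $r4:6, $r5:11}
[2] bne  $r2, $r4, L10  →  {$r0:0, $r1:12, $r2:3, $r3:6, $r4:6, $r5:11}  ⟨branch taken⟩
[3] andi  $r5, $r5, 13  →  {$r0:0, $r1:12, $r2:3, $r3:6, $r4:6, $r5:9}
[10] xor  $r0, $r4, $r2  →  {$r0:0, $r1:12, $r2:3, $r3:6, $r4:6, $r5:9}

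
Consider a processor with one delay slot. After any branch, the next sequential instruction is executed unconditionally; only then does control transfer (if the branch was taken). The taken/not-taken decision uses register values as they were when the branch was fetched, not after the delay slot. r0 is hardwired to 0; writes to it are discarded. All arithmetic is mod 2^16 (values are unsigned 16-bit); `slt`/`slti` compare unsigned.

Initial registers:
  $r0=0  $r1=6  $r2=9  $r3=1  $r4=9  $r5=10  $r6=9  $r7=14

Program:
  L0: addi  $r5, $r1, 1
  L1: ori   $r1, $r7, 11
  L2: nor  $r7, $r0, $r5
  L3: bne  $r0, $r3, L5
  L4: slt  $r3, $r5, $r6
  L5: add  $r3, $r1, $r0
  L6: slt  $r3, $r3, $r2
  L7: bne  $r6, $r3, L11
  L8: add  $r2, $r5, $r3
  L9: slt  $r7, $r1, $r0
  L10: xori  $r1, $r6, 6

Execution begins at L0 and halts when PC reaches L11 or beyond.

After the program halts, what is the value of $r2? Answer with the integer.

7

  step pc=0: addi  $r5, $r1, 1  regs=(0,6,9,1,9,7,9,14)
  step pc=1: ori   $r1, $r7, 11  regs=(0,15,9,1,9,7,9,14)
  step pc=2: nor  $r7, $r0, $r5  regs=(0,15,9,1,9,7,9,65528)
  step pc=3: bne  $r0, $r3, L5  cond=T  regs=(0,15,9,1,9,7,9,65528)
  step pc=4: slt  $r3, $r5, $r6  regs=(0,15,9,1,9,7,9,65528)
  step pc=5: add  $r3, $r1, $r0  regs=(0,15,9,15,9,7,9,65528)
  step pc=6: slt  $r3, $r3, $r2  regs=(0,15,9,0,9,7,9,65528)
  step pc=7: bne  $r6, $r3, L11  cond=T  regs=(0,15,9,0,9,7,9,65528)
  step pc=8: add  $r2, $r5, $r3  regs=(0,15,7,0,9,7,9,65528)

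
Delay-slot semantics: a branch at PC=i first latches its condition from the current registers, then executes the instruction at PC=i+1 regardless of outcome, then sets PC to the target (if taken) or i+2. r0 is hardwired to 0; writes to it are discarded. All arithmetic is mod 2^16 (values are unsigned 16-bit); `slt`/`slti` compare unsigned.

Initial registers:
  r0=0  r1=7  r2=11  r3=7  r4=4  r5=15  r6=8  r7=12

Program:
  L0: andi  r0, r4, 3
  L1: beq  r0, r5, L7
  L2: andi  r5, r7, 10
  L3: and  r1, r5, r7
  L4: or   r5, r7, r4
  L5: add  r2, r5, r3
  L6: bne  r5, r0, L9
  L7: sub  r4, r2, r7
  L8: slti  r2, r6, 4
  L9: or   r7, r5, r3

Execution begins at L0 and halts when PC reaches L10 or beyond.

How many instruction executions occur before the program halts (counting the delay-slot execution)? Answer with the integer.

9

#0 andi  r0, r4, 3 ; 0/7/11/7/4/15/8/12
#1 beq  r0, r5, L7 ; 0/7/11/7/4/15/8/12 ; →fallthru
#2 andi  r5, r7, 10 ; 0/7/11/7/4/8/8/12
#3 and  r1, r5, r7 ; 0/8/11/7/4/8/8/12
#4 or   r5, r7, r4 ; 0/8/11/7/4/12/8/12
#5 add  r2, r5, r3 ; 0/8/19/7/4/12/8/12
#6 bne  r5, r0, L9 ; 0/8/19/7/4/12/8/12 ; →target
#7 sub  r4, r2, r7 ; 0/8/19/7/7/12/8/12
#9 or   r7, r5, r3 ; 0/8/19/7/7/12/8/15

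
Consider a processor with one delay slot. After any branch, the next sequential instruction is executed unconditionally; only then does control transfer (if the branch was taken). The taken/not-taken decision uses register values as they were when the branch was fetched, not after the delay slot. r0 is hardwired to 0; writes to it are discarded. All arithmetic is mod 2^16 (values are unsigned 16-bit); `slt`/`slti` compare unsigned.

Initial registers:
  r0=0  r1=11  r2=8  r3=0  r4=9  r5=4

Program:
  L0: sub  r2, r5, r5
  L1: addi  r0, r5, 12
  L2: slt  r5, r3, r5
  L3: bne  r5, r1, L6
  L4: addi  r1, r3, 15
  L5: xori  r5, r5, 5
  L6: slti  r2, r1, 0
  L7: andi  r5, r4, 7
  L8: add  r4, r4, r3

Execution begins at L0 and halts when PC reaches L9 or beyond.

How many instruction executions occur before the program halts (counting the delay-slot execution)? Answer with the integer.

8

PC=0  sub  r2, r5, r5        | r0=0 r1=11 r2=0 r3=0 r4=9 r5=4
PC=1  addi  r0, r5, 12       | r0=0 r1=11 r2=0 r3=0 r4=9 r5=4
PC=2  slt  r5, r3, r5        | r0=0 r1=11 r2=0 r3=0 r4=9 r5=1
PC=3  bne  r5, r1, L6        | r0=0 r1=11 r2=0 r3=0 r4=9 r5=1  [TAKEN]
PC=4  addi  r1, r3, 15       | r0=0 r1=15 r2=0 r3=0 r4=9 r5=1
PC=6  slti  r2, r1, 0        | r0=0 r1=15 r2=0 r3=0 r4=9 r5=1
PC=7  andi  r5, r4, 7        | r0=0 r1=15 r2=0 r3=0 r4=9 r5=1
PC=8  add  r4, r4, r3        | r0=0 r1=15 r2=0 r3=0 r4=9 r5=1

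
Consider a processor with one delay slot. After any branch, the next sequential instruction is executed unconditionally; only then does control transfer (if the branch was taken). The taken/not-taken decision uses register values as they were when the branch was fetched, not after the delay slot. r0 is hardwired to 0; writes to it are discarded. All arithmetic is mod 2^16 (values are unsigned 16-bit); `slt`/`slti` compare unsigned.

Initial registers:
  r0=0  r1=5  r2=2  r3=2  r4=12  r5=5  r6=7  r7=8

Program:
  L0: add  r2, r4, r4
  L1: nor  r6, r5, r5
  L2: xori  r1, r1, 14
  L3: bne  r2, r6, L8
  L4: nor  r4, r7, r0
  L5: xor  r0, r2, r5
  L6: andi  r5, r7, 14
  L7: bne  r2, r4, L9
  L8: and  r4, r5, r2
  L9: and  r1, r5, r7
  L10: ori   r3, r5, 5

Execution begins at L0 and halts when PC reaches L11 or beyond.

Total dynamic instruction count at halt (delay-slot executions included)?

PC=0  add  r2, r4, r4        | r0=0 r1=5 r2=24 r3=2 r4=12 r5=5 r6=7 r7=8
PC=1  nor  r6, r5, r5        | r0=0 r1=5 r2=24 r3=2 r4=12 r5=5 r6=65530 r7=8
PC=2  xori  r1, r1, 14       | r0=0 r1=11 r2=24 r3=2 r4=12 r5=5 r6=65530 r7=8
PC=3  bne  r2, r6, L8        | r0=0 r1=11 r2=24 r3=2 r4=12 r5=5 r6=65530 r7=8  [TAKEN]
PC=4  nor  r4, r7, r0        | r0=0 r1=11 r2=24 r3=2 r4=65527 r5=5 r6=65530 r7=8
PC=8  and  r4, r5, r2        | r0=0 r1=11 r2=24 r3=2 r4=0 r5=5 r6=65530 r7=8
PC=9  and  r1, r5, r7        | r0=0 r1=0 r2=24 r3=2 r4=0 r5=5 r6=65530 r7=8
PC=10 ori   r3, r5, 5        | r0=0 r1=0 r2=24 r3=5 r4=0 r5=5 r6=65530 r7=8

8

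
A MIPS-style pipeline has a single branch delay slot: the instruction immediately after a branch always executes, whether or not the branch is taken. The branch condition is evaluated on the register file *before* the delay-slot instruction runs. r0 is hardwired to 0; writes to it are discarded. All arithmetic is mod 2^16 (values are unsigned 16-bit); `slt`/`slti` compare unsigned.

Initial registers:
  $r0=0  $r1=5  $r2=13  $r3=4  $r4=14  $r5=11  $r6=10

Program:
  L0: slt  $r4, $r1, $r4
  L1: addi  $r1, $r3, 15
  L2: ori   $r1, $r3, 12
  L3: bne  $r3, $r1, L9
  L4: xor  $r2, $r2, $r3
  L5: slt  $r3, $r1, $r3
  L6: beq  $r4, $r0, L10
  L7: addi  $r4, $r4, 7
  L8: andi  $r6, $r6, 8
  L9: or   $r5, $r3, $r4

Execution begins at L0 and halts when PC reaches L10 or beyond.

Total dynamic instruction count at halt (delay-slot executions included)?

6

PC=0  slt  $r4, $r1, $r4     | $r0=0 $r1=5 $r2=13 $r3=4 $r4=1 $r5=11 $r6=10
PC=1  addi  $r1, $r3, 15     | $r0=0 $r1=19 $r2=13 $r3=4 $r4=1 $r5=11 $r6=10
PC=2  ori   $r1, $r3, 12     | $r0=0 $r1=12 $r2=13 $r3=4 $r4=1 $r5=11 $r6=10
PC=3  bne  $r3, $r1, L9      | $r0=0 $r1=12 $r2=13 $r3=4 $r4=1 $r5=11 $r6=10  [TAKEN]
PC=4  xor  $r2, $r2, $r3     | $r0=0 $r1=12 $r2=9 $r3=4 $r4=1 $r5=11 $r6=10
PC=9  or   $r5, $r3, $r4     | $r0=0 $r1=12 $r2=9 $r3=4 $r4=1 $r5=5 $r6=10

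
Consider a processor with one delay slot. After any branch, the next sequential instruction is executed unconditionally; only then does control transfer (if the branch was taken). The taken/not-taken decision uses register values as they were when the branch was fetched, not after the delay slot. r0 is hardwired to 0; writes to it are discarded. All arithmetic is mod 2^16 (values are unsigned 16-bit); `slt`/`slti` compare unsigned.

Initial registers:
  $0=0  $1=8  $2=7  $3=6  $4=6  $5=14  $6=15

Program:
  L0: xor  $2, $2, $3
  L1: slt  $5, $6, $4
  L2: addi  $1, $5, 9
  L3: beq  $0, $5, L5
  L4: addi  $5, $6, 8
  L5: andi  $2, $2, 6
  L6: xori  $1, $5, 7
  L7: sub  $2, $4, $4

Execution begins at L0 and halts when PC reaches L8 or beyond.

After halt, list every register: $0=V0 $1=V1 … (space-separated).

$0=0 $1=16 $2=0 $3=6 $4=6 $5=23 $6=15

PC=0  xor  $2, $2, $3        | $0=0 $1=8 $2=1 $3=6 $4=6 $5=14 $6=15
PC=1  slt  $5, $6, $4        | $0=0 $1=8 $2=1 $3=6 $4=6 $5=0 $6=15
PC=2  addi  $1, $5, 9        | $0=0 $1=9 $2=1 $3=6 $4=6 $5=0 $6=15
PC=3  beq  $0, $5, L5        | $0=0 $1=9 $2=1 $3=6 $4=6 $5=0 $6=15  [TAKEN]
PC=4  addi  $5, $6, 8        | $0=0 $1=9 $2=1 $3=6 $4=6 $5=23 $6=15
PC=5  andi  $2, $2, 6        | $0=0 $1=9 $2=0 $3=6 $4=6 $5=23 $6=15
PC=6  xori  $1, $5, 7        | $0=0 $1=16 $2=0 $3=6 $4=6 $5=23 $6=15
PC=7  sub  $2, $4, $4        | $0=0 $1=16 $2=0 $3=6 $4=6 $5=23 $6=15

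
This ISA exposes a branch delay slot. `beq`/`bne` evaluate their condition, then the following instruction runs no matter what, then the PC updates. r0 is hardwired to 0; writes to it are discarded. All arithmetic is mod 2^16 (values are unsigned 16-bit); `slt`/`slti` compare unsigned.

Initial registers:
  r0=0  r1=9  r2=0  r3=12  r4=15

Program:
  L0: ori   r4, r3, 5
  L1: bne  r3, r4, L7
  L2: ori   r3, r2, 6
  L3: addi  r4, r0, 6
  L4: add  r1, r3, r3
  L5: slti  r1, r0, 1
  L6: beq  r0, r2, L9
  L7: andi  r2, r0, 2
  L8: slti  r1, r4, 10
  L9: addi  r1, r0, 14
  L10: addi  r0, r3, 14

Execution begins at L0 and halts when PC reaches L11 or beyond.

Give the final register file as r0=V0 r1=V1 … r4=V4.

r0=0 r1=14 r2=0 r3=6 r4=13

PC=0  ori   r4, r3, 5        | r0=0 r1=9 r2=0 r3=12 r4=13
PC=1  bne  r3, r4, L7        | r0=0 r1=9 r2=0 r3=12 r4=13  [TAKEN]
PC=2  ori   r3, r2, 6        | r0=0 r1=9 r2=0 r3=6 r4=13
PC=7  andi  r2, r0, 2        | r0=0 r1=9 r2=0 r3=6 r4=13
PC=8  slti  r1, r4, 10       | r0=0 r1=0 r2=0 r3=6 r4=13
PC=9  addi  r1, r0, 14       | r0=0 r1=14 r2=0 r3=6 r4=13
PC=10 addi  r0, r3, 14       | r0=0 r1=14 r2=0 r3=6 r4=13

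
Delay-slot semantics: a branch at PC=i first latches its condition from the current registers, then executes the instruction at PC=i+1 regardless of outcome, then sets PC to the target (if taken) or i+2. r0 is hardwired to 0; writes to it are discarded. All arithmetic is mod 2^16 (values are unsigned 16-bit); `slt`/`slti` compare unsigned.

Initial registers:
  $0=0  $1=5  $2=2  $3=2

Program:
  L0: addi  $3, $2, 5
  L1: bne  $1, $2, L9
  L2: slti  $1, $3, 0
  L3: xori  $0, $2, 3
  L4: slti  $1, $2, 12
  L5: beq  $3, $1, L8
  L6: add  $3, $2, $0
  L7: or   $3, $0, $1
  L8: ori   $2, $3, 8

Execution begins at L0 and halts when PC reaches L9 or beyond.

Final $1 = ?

#0 addi  $3, $2, 5 ; 0/5/2/7
#1 bne  $1, $2, L9 ; 0/5/2/7 ; →target
#2 slti  $1, $3, 0 ; 0/0/2/7

0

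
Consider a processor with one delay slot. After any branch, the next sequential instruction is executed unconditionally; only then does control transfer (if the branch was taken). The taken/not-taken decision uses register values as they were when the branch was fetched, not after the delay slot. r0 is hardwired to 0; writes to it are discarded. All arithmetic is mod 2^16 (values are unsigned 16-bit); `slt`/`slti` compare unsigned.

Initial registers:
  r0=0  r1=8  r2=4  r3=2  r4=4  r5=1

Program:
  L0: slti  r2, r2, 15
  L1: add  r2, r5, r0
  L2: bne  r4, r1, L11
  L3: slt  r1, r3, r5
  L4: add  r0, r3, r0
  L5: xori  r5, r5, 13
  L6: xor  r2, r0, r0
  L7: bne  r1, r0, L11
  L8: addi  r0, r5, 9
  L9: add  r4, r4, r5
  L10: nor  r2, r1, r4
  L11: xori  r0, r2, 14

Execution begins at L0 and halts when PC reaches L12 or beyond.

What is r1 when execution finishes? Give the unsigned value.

[0] slti  r2, r2, 15  →  {r0:0, r1:8, r2:1, r3:2, r4:4, r5:1}
[1] add  r2, r5, r0  →  {r0:0, r1:8, r2:1, r3:2, r4:4, r5:1}
[2] bne  r4, r1, L11  →  {r0:0, r1:8, r2:1, r3:2, r4:4, r5:1}  ⟨branch taken⟩
[3] slt  r1, r3, r5  →  {r0:0, r1:0, r2:1, r3:2, r4:4, r5:1}
[11] xori  r0, r2, 14  →  {r0:0, r1:0, r2:1, r3:2, r4:4, r5:1}

0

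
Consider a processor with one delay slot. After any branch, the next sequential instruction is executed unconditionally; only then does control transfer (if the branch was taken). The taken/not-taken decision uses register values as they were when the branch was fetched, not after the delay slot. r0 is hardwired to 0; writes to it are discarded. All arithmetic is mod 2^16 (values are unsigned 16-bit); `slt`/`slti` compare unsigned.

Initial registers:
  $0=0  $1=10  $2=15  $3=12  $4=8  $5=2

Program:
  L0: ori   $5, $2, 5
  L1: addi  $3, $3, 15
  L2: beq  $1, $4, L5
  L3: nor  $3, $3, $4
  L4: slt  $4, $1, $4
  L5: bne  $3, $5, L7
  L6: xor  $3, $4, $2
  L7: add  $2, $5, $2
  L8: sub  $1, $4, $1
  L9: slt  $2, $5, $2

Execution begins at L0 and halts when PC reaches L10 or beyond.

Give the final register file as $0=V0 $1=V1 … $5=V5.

$0=0 $1=65526 $2=1 $3=15 $4=0 $5=15

#0 ori   $5, $2, 5 ; 0/10/15/12/8/15
#1 addi  $3, $3, 15 ; 0/10/15/27/8/15
#2 beq  $1, $4, L5 ; 0/10/15/27/8/15 ; →fallthru
#3 nor  $3, $3, $4 ; 0/10/15/65508/8/15
#4 slt  $4, $1, $4 ; 0/10/15/65508/0/15
#5 bne  $3, $5, L7 ; 0/10/15/65508/0/15 ; →target
#6 xor  $3, $4, $2 ; 0/10/15/15/0/15
#7 add  $2, $5, $2 ; 0/10/30/15/0/15
#8 sub  $1, $4, $1 ; 0/65526/30/15/0/15
#9 slt  $2, $5, $2 ; 0/65526/1/15/0/15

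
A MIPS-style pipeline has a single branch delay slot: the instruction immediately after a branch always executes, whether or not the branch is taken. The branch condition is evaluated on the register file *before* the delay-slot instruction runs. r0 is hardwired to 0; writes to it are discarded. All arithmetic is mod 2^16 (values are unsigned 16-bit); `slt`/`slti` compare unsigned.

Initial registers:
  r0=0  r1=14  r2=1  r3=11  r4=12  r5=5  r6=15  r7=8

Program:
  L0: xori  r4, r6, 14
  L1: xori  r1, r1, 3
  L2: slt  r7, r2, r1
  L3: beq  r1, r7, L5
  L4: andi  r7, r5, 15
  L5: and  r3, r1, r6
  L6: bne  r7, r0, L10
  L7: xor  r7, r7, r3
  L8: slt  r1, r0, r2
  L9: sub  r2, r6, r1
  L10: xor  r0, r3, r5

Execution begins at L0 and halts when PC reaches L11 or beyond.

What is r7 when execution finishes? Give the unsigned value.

8

[0] xori  r4, r6, 14  →  {r0:0, r1:14, r2:1, r3:11, r4:1, r5:5, r6:15, r7:8}
[1] xori  r1, r1, 3  →  {r0:0, r1:13, r2:1, r3:11, r4:1, r5:5, r6:15, r7:8}
[2] slt  r7, r2, r1  →  {r0:0, r1:13, r2:1, r3:11, r4:1, r5:5, r6:15, r7:1}
[3] beq  r1, r7, L5  →  {r0:0, r1:13, r2:1, r3:11, r4:1, r5:5, r6:15, r7:1}  ⟨branch fallthrough⟩
[4] andi  r7, r5, 15  →  {r0:0, r1:13, r2:1, r3:11, r4:1, r5:5, r6:15, r7:5}
[5] and  r3, r1, r6  →  {r0:0, r1:13, r2:1, r3:13, r4:1, r5:5, r6:15, r7:5}
[6] bne  r7, r0, L10  →  {r0:0, r1:13, r2:1, r3:13, r4:1, r5:5, r6:15, r7:5}  ⟨branch taken⟩
[7] xor  r7, r7, r3  →  {r0:0, r1:13, r2:1, r3:13, r4:1, r5:5, r6:15, r7:8}
[10] xor  r0, r3, r5  →  {r0:0, r1:13, r2:1, r3:13, r4:1, r5:5, r6:15, r7:8}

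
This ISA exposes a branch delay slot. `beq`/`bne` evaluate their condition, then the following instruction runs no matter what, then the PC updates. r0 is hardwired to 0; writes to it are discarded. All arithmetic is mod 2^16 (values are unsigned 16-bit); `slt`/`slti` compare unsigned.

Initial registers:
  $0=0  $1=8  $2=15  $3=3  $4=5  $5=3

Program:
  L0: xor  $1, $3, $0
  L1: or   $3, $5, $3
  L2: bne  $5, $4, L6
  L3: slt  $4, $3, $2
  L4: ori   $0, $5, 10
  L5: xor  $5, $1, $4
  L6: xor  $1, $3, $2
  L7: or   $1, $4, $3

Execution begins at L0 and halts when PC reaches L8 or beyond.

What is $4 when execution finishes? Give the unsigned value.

1

PC=0  xor  $1, $3, $0        | $0=0 $1=3 $2=15 $3=3 $4=5 $5=3
PC=1  or   $3, $5, $3        | $0=0 $1=3 $2=15 $3=3 $4=5 $5=3
PC=2  bne  $5, $4, L6        | $0=0 $1=3 $2=15 $3=3 $4=5 $5=3  [TAKEN]
PC=3  slt  $4, $3, $2        | $0=0 $1=3 $2=15 $3=3 $4=1 $5=3
PC=6  xor  $1, $3, $2        | $0=0 $1=12 $2=15 $3=3 $4=1 $5=3
PC=7  or   $1, $4, $3        | $0=0 $1=3 $2=15 $3=3 $4=1 $5=3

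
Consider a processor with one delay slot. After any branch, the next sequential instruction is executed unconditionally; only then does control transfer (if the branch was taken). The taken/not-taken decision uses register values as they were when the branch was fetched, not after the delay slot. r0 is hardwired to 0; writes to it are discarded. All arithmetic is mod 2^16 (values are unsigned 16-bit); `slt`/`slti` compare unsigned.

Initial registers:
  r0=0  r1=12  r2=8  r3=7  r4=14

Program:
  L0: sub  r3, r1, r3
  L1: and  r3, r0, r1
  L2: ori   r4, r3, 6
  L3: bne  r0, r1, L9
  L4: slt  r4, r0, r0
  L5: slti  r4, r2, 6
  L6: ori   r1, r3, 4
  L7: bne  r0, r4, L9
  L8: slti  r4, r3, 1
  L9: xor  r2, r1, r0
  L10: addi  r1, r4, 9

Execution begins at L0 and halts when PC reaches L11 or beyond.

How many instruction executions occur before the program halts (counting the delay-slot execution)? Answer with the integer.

7

PC=0  sub  r3, r1, r3        | r0=0 r1=12 r2=8 r3=5 r4=14
PC=1  and  r3, r0, r1        | r0=0 r1=12 r2=8 r3=0 r4=14
PC=2  ori   r4, r3, 6        | r0=0 r1=12 r2=8 r3=0 r4=6
PC=3  bne  r0, r1, L9        | r0=0 r1=12 r2=8 r3=0 r4=6  [TAKEN]
PC=4  slt  r4, r0, r0        | r0=0 r1=12 r2=8 r3=0 r4=0
PC=9  xor  r2, r1, r0        | r0=0 r1=12 r2=12 r3=0 r4=0
PC=10 addi  r1, r4, 9        | r0=0 r1=9 r2=12 r3=0 r4=0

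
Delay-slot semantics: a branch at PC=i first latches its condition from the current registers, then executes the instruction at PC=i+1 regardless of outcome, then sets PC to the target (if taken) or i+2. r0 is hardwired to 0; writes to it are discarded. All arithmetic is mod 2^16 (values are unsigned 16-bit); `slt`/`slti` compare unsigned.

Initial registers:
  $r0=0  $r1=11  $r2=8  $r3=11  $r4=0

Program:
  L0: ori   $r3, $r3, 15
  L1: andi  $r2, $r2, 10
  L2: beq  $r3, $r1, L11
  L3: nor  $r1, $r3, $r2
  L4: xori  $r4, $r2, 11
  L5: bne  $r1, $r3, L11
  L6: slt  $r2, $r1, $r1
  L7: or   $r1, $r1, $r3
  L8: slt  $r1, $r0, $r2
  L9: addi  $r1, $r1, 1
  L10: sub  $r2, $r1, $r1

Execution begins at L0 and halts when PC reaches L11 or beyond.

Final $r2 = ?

PC=0  ori   $r3, $r3, 15     | $r0=0 $r1=11 $r2=8 $r3=15 $r4=0
PC=1  andi  $r2, $r2, 10     | $r0=0 $r1=11 $r2=8 $r3=15 $r4=0
PC=2  beq  $r3, $r1, L11     | $r0=0 $r1=11 $r2=8 $r3=15 $r4=0  [not taken]
PC=3  nor  $r1, $r3, $r2     | $r0=0 $r1=65520 $r2=8 $r3=15 $r4=0
PC=4  xori  $r4, $r2, 11     | $r0=0 $r1=65520 $r2=8 $r3=15 $r4=3
PC=5  bne  $r1, $r3, L11     | $r0=0 $r1=65520 $r2=8 $r3=15 $r4=3  [TAKEN]
PC=6  slt  $r2, $r1, $r1     | $r0=0 $r1=65520 $r2=0 $r3=15 $r4=3

0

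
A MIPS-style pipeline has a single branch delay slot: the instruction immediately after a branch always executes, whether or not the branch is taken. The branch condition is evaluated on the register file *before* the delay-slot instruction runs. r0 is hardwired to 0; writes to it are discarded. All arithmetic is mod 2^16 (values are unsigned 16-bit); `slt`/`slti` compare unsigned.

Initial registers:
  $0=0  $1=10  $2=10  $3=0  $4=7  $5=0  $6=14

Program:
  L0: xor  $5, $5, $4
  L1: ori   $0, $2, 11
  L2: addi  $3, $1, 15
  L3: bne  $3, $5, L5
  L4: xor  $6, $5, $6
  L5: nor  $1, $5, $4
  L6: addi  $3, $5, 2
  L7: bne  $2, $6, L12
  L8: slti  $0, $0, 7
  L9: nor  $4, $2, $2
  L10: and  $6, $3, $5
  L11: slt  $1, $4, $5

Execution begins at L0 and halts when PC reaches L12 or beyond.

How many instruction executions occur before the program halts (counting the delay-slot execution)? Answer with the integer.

  step pc=0: xor  $5, $5, $4  regs=(0,10,10,0,7,7,14)
  step pc=1: ori   $0, $2, 11  regs=(0,10,10,0,7,7,14)
  step pc=2: addi  $3, $1, 15  regs=(0,10,10,25,7,7,14)
  step pc=3: bne  $3, $5, L5  cond=T  regs=(0,10,10,25,7,7,14)
  step pc=4: xor  $6, $5, $6  regs=(0,10,10,25,7,7,9)
  step pc=5: nor  $1, $5, $4  regs=(0,65528,10,25,7,7,9)
  step pc=6: addi  $3, $5, 2  regs=(0,65528,10,9,7,7,9)
  step pc=7: bne  $2, $6, L12  cond=T  regs=(0,65528,10,9,7,7,9)
  step pc=8: slti  $0, $0, 7  regs=(0,65528,10,9,7,7,9)

9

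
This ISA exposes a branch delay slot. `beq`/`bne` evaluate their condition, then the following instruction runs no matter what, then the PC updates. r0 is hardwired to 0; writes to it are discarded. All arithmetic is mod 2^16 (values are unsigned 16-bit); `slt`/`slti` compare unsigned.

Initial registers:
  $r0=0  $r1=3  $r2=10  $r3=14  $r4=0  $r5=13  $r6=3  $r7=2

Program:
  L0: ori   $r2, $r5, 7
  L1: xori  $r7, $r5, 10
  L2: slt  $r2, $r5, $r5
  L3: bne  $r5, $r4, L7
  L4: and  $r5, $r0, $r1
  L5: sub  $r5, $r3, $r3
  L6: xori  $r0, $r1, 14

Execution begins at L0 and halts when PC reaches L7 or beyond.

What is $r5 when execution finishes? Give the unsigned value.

PC=0  ori   $r2, $r5, 7      | $r0=0 $r1=3 $r2=15 $r3=14 $r4=0 $r5=13 $r6=3 $r7=2
PC=1  xori  $r7, $r5, 10     | $r0=0 $r1=3 $r2=15 $r3=14 $r4=0 $r5=13 $r6=3 $r7=7
PC=2  slt  $r2, $r5, $r5     | $r0=0 $r1=3 $r2=0 $r3=14 $r4=0 $r5=13 $r6=3 $r7=7
PC=3  bne  $r5, $r4, L7      | $r0=0 $r1=3 $r2=0 $r3=14 $r4=0 $r5=13 $r6=3 $r7=7  [TAKEN]
PC=4  and  $r5, $r0, $r1     | $r0=0 $r1=3 $r2=0 $r3=14 $r4=0 $r5=0 $r6=3 $r7=7

0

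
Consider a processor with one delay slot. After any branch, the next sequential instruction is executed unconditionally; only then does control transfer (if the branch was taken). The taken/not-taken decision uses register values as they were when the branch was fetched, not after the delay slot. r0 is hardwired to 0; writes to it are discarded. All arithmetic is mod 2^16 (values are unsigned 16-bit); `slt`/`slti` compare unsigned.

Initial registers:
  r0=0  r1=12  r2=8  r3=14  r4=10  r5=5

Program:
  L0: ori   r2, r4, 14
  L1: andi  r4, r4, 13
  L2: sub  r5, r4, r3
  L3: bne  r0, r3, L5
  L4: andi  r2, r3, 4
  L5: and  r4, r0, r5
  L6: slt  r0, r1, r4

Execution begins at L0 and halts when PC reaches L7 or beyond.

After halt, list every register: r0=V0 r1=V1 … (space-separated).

r0=0 r1=12 r2=4 r3=14 r4=0 r5=65530

PC=0  ori   r2, r4, 14       | r0=0 r1=12 r2=14 r3=14 r4=10 r5=5
PC=1  andi  r4, r4, 13       | r0=0 r1=12 r2=14 r3=14 r4=8 r5=5
PC=2  sub  r5, r4, r3        | r0=0 r1=12 r2=14 r3=14 r4=8 r5=65530
PC=3  bne  r0, r3, L5        | r0=0 r1=12 r2=14 r3=14 r4=8 r5=65530  [TAKEN]
PC=4  andi  r2, r3, 4        | r0=0 r1=12 r2=4 r3=14 r4=8 r5=65530
PC=5  and  r4, r0, r5        | r0=0 r1=12 r2=4 r3=14 r4=0 r5=65530
PC=6  slt  r0, r1, r4        | r0=0 r1=12 r2=4 r3=14 r4=0 r5=65530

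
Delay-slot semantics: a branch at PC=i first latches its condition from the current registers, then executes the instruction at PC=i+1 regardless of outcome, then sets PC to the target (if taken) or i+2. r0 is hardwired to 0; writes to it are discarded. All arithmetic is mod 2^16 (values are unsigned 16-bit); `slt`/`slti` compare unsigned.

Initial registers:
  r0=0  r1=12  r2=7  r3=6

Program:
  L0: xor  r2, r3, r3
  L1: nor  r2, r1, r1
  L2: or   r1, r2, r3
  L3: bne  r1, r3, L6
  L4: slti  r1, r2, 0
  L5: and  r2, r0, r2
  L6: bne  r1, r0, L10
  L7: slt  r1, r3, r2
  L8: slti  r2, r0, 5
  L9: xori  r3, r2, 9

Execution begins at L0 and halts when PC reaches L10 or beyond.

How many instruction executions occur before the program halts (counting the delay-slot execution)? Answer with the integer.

#0 xor  r2, r3, r3 ; 0/12/0/6
#1 nor  r2, r1, r1 ; 0/12/65523/6
#2 or   r1, r2, r3 ; 0/65527/65523/6
#3 bne  r1, r3, L6 ; 0/65527/65523/6 ; →target
#4 slti  r1, r2, 0 ; 0/0/65523/6
#6 bne  r1, r0, L10 ; 0/0/65523/6 ; →fallthru
#7 slt  r1, r3, r2 ; 0/1/65523/6
#8 slti  r2, r0, 5 ; 0/1/1/6
#9 xori  r3, r2, 9 ; 0/1/1/8

9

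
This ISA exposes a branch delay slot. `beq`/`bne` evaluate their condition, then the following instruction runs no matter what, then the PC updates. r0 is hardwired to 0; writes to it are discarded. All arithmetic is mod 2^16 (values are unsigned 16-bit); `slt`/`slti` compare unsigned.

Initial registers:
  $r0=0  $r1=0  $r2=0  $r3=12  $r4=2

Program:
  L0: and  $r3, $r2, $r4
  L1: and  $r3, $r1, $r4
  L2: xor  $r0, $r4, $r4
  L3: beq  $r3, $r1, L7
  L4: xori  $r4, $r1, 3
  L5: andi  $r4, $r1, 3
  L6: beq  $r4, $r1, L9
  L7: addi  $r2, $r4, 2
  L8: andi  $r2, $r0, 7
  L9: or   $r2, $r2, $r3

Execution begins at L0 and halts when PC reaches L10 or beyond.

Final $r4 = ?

  step pc=0: and  $r3, $r2, $r4  regs=(0,0,0,0,2)
  step pc=1: and  $r3, $r1, $r4  regs=(0,0,0,0,2)
  step pc=2: xor  $r0, $r4, $r4  regs=(0,0,0,0,2)
  step pc=3: beq  $r3, $r1, L7  cond=T  regs=(0,0,0,0,2)
  step pc=4: xori  $r4, $r1, 3  regs=(0,0,0,0,3)
  step pc=7: addi  $r2, $r4, 2  regs=(0,0,5,0,3)
  step pc=8: andi  $r2, $r0, 7  regs=(0,0,0,0,3)
  step pc=9: or   $r2, $r2, $r3  regs=(0,0,0,0,3)

3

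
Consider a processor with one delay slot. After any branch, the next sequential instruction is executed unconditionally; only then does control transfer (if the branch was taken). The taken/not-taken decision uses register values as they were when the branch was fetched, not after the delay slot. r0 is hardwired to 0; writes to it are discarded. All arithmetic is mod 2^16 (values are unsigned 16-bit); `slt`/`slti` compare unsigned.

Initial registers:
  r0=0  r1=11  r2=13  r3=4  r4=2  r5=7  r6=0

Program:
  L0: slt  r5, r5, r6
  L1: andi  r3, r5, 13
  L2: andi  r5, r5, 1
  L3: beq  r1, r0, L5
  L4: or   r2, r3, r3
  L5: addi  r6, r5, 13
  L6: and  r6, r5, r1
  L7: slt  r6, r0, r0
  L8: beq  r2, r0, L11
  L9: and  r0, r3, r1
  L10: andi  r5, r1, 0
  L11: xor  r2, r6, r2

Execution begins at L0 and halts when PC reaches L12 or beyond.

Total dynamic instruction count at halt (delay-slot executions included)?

PC=0  slt  r5, r5, r6        | r0=0 r1=11 r2=13 r3=4 r4=2 r5=0 r6=0
PC=1  andi  r3, r5, 13       | r0=0 r1=11 r2=13 r3=0 r4=2 r5=0 r6=0
PC=2  andi  r5, r5, 1        | r0=0 r1=11 r2=13 r3=0 r4=2 r5=0 r6=0
PC=3  beq  r1, r0, L5        | r0=0 r1=11 r2=13 r3=0 r4=2 r5=0 r6=0  [not taken]
PC=4  or   r2, r3, r3        | r0=0 r1=11 r2=0 r3=0 r4=2 r5=0 r6=0
PC=5  addi  r6, r5, 13       | r0=0 r1=11 r2=0 r3=0 r4=2 r5=0 r6=13
PC=6  and  r6, r5, r1        | r0=0 r1=11 r2=0 r3=0 r4=2 r5=0 r6=0
PC=7  slt  r6, r0, r0        | r0=0 r1=11 r2=0 r3=0 r4=2 r5=0 r6=0
PC=8  beq  r2, r0, L11       | r0=0 r1=11 r2=0 r3=0 r4=2 r5=0 r6=0  [TAKEN]
PC=9  and  r0, r3, r1        | r0=0 r1=11 r2=0 r3=0 r4=2 r5=0 r6=0
PC=11 xor  r2, r6, r2        | r0=0 r1=11 r2=0 r3=0 r4=2 r5=0 r6=0

11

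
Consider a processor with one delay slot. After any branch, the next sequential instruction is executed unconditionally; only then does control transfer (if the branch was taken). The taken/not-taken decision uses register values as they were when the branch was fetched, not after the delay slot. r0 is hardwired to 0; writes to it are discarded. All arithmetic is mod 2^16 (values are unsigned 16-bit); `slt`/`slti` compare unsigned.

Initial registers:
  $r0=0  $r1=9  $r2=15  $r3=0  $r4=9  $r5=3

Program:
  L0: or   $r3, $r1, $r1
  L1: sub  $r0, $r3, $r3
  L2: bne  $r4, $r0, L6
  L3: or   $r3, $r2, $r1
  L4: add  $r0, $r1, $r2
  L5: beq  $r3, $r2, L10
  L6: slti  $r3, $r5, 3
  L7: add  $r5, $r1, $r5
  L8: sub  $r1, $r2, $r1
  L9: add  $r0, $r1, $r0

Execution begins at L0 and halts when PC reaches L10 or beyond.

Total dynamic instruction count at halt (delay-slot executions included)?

8

#0 or   $r3, $r1, $r1 ; 0/9/15/9/9/3
#1 sub  $r0, $r3, $r3 ; 0/9/15/9/9/3
#2 bne  $r4, $r0, L6 ; 0/9/15/9/9/3 ; →target
#3 or   $r3, $r2, $r1 ; 0/9/15/15/9/3
#6 slti  $r3, $r5, 3 ; 0/9/15/0/9/3
#7 add  $r5, $r1, $r5 ; 0/9/15/0/9/12
#8 sub  $r1, $r2, $r1 ; 0/6/15/0/9/12
#9 add  $r0, $r1, $r0 ; 0/6/15/0/9/12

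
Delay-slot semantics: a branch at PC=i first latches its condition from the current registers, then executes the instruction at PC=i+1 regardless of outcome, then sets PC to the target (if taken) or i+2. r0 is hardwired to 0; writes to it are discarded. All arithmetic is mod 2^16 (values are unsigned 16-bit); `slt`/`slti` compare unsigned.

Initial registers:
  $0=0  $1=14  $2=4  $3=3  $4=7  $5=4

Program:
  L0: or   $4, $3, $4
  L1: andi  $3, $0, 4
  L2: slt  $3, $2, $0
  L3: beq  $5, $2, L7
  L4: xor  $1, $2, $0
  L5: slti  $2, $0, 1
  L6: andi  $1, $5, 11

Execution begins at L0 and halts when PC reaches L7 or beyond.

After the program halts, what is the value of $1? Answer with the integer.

4

[0] or   $4, $3, $4  →  {$0:0, $1:14, $2:4, $3:3, $4:7, $5:4}
[1] andi  $3, $0, 4  →  {$0:0, $1:14, $2:4, $3:0, $4:7, $5:4}
[2] slt  $3, $2, $0  →  {$0:0, $1:14, $2:4, $3:0, $4:7, $5:4}
[3] beq  $5, $2, L7  →  {$0:0, $1:14, $2:4, $3:0, $4:7, $5:4}  ⟨branch taken⟩
[4] xor  $1, $2, $0  →  {$0:0, $1:4, $2:4, $3:0, $4:7, $5:4}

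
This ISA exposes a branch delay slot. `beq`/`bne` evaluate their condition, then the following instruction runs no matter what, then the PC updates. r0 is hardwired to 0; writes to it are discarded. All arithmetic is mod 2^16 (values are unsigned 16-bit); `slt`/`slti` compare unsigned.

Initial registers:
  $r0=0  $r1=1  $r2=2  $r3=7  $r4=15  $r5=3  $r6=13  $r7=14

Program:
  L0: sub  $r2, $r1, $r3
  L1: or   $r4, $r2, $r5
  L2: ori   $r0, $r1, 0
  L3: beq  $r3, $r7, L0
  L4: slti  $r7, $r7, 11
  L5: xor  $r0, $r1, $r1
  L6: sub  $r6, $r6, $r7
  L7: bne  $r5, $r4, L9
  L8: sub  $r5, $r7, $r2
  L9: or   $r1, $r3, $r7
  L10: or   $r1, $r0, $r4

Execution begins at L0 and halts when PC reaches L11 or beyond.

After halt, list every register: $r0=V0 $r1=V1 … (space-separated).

  step pc=0: sub  $r2, $r1, $r3  regs=(0,1,65530,7,15,3,13,14)
  step pc=1: or   $r4, $r2, $r5  regs=(0,1,65530,7,65531,3,13,14)
  step pc=2: ori   $r0, $r1, 0  regs=(0,1,65530,7,65531,3,13,14)
  step pc=3: beq  $r3, $r7, L0  cond=F  regs=(0,1,65530,7,65531,3,13,14)
  step pc=4: slti  $r7, $r7, 11  regs=(0,1,65530,7,65531,3,13,0)
  step pc=5: xor  $r0, $r1, $r1  regs=(0,1,65530,7,65531,3,13,0)
  step pc=6: sub  $r6, $r6, $r7  regs=(0,1,65530,7,65531,3,13,0)
  step pc=7: bne  $r5, $r4, L9  cond=T  regs=(0,1,65530,7,65531,3,13,0)
  step pc=8: sub  $r5, $r7, $r2  regs=(0,1,65530,7,65531,6,13,0)
  step pc=9: or   $r1, $r3, $r7  regs=(0,7,65530,7,65531,6,13,0)
  step pc=10: or   $r1, $r0, $r4  regs=(0,65531,65530,7,65531,6,13,0)

$r0=0 $r1=65531 $r2=65530 $r3=7 $r4=65531 $r5=6 $r6=13 $r7=0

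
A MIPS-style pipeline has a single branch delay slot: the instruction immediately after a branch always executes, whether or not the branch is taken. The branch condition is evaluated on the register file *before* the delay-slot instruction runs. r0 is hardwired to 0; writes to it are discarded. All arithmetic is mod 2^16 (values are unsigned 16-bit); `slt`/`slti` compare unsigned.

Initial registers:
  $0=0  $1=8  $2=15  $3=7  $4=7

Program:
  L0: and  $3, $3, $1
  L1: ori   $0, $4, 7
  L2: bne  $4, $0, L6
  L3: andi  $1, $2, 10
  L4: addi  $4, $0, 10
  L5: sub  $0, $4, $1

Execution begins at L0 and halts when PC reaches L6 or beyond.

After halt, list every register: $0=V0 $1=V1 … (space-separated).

[0] and  $3, $3, $1  →  {$0:0, $1:8, $2:15, $3:0, $4:7}
[1] ori   $0, $4, 7  →  {$0:0, $1:8, $2:15, $3:0, $4:7}
[2] bne  $4, $0, L6  →  {$0:0, $1:8, $2:15, $3:0, $4:7}  ⟨branch taken⟩
[3] andi  $1, $2, 10  →  {$0:0, $1:10, $2:15, $3:0, $4:7}

$0=0 $1=10 $2=15 $3=0 $4=7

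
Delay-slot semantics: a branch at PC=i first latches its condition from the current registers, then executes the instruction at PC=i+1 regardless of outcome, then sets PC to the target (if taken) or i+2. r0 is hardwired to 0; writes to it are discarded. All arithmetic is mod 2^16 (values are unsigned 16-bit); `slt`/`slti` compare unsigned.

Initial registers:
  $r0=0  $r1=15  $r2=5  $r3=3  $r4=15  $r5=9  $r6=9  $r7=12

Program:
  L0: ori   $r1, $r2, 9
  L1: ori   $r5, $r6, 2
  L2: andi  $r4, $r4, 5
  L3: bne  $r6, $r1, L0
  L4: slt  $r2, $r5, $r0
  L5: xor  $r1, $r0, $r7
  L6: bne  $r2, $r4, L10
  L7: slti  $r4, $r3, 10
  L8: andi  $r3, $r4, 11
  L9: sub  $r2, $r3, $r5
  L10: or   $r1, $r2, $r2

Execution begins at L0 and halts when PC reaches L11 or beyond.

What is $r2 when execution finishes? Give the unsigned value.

[0] ori   $r1, $r2, 9  →  {$r0:0, $r1:13, $r2:5, $r3:3, $r4:15, $r5:9, $r6:9, $r7:12}
[1] ori   $r5, $r6, 2  →  {$r0:0, $r1:13, $r2:5, $r3:3, $r4:15, $r5:11, $r6:9, $r7:12}
[2] andi  $r4, $r4, 5  →  {$r0:0, $r1:13, $r2:5, $r3:3, $r4:5, $r5:11, $r6:9, $r7:12}
[3] bne  $r6, $r1, L0  →  {$r0:0, $r1:13, $r2:5, $r3:3, $r4:5, $r5:11, $r6:9, $r7:12}  ⟨branch taken⟩
[4] slt  $r2, $r5, $r0  →  {$r0:0, $r1:13, $r2:0, $r3:3, $r4:5, $r5:11, $r6:9, $r7:12}
[0] ori   $r1, $r2, 9  →  {$r0:0, $r1:9, $r2:0, $r3:3, $r4:5, $r5:11, $r6:9, $r7:12}
[1] ori   $r5, $r6, 2  →  {$r0:0, $r1:9, $r2:0, $r3:3, $r4:5, $r5:11, $r6:9, $r7:12}
[2] andi  $r4, $r4, 5  →  {$r0:0, $r1:9, $r2:0, $r3:3, $r4:5, $r5:11, $r6:9, $r7:12}
[3] bne  $r6, $r1, L0  →  {$r0:0, $r1:9, $r2:0, $r3:3, $r4:5, $r5:11, $r6:9, $r7:12}  ⟨branch fallthrough⟩
[4] slt  $r2, $r5, $r0  →  {$r0:0, $r1:9, $r2:0, $r3:3, $r4:5, $r5:11, $r6:9, $r7:12}
[5] xor  $r1, $r0, $r7  →  {$r0:0, $r1:12, $r2:0, $r3:3, $r4:5, $r5:11, $r6:9, $r7:12}
[6] bne  $r2, $r4, L10  →  {$r0:0, $r1:12, $r2:0, $r3:3, $r4:5, $r5:11, $r6:9, $r7:12}  ⟨branch taken⟩
[7] slti  $r4, $r3, 10  →  {$r0:0, $r1:12, $r2:0, $r3:3, $r4:1, $r5:11, $r6:9, $r7:12}
[10] or   $r1, $r2, $r2  →  {$r0:0, $r1:0, $r2:0, $r3:3, $r4:1, $r5:11, $r6:9, $r7:12}

0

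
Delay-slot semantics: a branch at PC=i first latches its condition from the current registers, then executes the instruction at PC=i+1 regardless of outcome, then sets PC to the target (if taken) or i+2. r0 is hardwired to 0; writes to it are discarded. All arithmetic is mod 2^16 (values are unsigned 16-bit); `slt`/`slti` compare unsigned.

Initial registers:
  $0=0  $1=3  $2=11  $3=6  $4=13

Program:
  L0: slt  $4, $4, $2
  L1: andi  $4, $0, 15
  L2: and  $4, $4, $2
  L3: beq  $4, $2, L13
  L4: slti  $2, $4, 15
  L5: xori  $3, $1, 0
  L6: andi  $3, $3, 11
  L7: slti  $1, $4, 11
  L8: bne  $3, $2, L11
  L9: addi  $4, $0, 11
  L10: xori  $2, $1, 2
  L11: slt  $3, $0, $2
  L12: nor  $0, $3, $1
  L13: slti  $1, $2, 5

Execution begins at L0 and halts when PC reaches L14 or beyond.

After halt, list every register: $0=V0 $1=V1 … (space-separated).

$0=0 $1=1 $2=1 $3=1 $4=11

[0] slt  $4, $4, $2  →  {$0:0, $1:3, $2:11, $3:6, $4:0}
[1] andi  $4, $0, 15  →  {$0:0, $1:3, $2:11, $3:6, $4:0}
[2] and  $4, $4, $2  →  {$0:0, $1:3, $2:11, $3:6, $4:0}
[3] beq  $4, $2, L13  →  {$0:0, $1:3, $2:11, $3:6, $4:0}  ⟨branch fallthrough⟩
[4] slti  $2, $4, 15  →  {$0:0, $1:3, $2:1, $3:6, $4:0}
[5] xori  $3, $1, 0  →  {$0:0, $1:3, $2:1, $3:3, $4:0}
[6] andi  $3, $3, 11  →  {$0:0, $1:3, $2:1, $3:3, $4:0}
[7] slti  $1, $4, 11  →  {$0:0, $1:1, $2:1, $3:3, $4:0}
[8] bne  $3, $2, L11  →  {$0:0, $1:1, $2:1, $3:3, $4:0}  ⟨branch taken⟩
[9] addi  $4, $0, 11  →  {$0:0, $1:1, $2:1, $3:3, $4:11}
[11] slt  $3, $0, $2  →  {$0:0, $1:1, $2:1, $3:1, $4:11}
[12] nor  $0, $3, $1  →  {$0:0, $1:1, $2:1, $3:1, $4:11}
[13] slti  $1, $2, 5  →  {$0:0, $1:1, $2:1, $3:1, $4:11}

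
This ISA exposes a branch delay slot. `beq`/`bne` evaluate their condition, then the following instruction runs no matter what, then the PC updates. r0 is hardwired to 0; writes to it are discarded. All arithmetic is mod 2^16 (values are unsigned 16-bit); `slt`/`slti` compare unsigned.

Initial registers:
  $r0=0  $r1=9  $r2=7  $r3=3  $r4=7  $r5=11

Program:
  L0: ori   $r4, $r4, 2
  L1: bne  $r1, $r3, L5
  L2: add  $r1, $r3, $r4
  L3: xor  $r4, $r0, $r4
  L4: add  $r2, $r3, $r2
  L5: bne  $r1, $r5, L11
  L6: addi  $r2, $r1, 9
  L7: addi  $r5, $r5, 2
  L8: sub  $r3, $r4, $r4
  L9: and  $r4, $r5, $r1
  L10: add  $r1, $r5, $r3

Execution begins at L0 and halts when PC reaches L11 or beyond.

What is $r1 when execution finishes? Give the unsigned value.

[0] ori   $r4, $r4, 2  →  {$r0:0, $r1:9, $r2:7, $r3:3, $r4:7, $r5:11}
[1] bne  $r1, $r3, L5  →  {$r0:0, $r1:9, $r2:7, $r3:3, $r4:7, $r5:11}  ⟨branch taken⟩
[2] add  $r1, $r3, $r4  →  {$r0:0, $r1:10, $r2:7, $r3:3, $r4:7, $r5:11}
[5] bne  $r1, $r5, L11  →  {$r0:0, $r1:10, $r2:7, $r3:3, $r4:7, $r5:11}  ⟨branch taken⟩
[6] addi  $r2, $r1, 9  →  {$r0:0, $r1:10, $r2:19, $r3:3, $r4:7, $r5:11}

10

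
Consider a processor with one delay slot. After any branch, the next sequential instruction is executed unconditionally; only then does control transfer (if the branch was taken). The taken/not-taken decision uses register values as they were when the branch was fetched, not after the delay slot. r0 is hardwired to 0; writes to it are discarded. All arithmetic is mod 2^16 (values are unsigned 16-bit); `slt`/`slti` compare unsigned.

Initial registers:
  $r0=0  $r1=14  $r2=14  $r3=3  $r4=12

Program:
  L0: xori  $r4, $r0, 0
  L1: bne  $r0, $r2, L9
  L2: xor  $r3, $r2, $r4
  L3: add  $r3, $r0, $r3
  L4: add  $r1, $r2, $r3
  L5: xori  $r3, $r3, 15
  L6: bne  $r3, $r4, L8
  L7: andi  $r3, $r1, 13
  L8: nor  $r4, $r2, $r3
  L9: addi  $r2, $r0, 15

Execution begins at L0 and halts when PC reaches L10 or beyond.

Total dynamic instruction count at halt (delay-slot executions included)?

4

PC=0  xori  $r4, $r0, 0      | $r0=0 $r1=14 $r2=14 $r3=3 $r4=0
PC=1  bne  $r0, $r2, L9      | $r0=0 $r1=14 $r2=14 $r3=3 $r4=0  [TAKEN]
PC=2  xor  $r3, $r2, $r4     | $r0=0 $r1=14 $r2=14 $r3=14 $r4=0
PC=9  addi  $r2, $r0, 15     | $r0=0 $r1=14 $r2=15 $r3=14 $r4=0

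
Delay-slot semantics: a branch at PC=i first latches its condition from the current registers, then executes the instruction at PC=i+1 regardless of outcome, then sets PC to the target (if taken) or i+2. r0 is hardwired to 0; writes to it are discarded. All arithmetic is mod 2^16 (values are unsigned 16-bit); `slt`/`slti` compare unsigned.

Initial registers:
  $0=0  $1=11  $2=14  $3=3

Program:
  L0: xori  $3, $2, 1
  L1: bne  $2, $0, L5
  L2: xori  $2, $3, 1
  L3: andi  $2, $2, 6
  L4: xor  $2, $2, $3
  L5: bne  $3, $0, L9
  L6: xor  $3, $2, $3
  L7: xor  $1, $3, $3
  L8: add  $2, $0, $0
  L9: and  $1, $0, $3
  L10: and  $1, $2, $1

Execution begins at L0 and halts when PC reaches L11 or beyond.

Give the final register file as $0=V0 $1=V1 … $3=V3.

PC=0  xori  $3, $2, 1        | $0=0 $1=11 $2=14 $3=15
PC=1  bne  $2, $0, L5        | $0=0 $1=11 $2=14 $3=15  [TAKEN]
PC=2  xori  $2, $3, 1        | $0=0 $1=11 $2=14 $3=15
PC=5  bne  $3, $0, L9        | $0=0 $1=11 $2=14 $3=15  [TAKEN]
PC=6  xor  $3, $2, $3        | $0=0 $1=11 $2=14 $3=1
PC=9  and  $1, $0, $3        | $0=0 $1=0 $2=14 $3=1
PC=10 and  $1, $2, $1        | $0=0 $1=0 $2=14 $3=1

$0=0 $1=0 $2=14 $3=1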